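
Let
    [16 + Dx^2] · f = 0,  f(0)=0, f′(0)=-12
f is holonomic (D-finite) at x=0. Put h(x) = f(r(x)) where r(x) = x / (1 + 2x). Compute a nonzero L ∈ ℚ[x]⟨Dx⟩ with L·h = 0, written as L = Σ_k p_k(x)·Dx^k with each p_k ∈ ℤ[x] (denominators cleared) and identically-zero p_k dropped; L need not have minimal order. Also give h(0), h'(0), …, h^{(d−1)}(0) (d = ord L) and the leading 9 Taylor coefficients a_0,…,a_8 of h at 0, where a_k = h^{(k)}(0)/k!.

f: a_k = 0, -12, 0, 32, 0, -128/5, 0, 1024/105, 0, …
f∘r: x↦r, Dx↦Dx/r' in L_f ⇒ L₀.
L = 16 + (4 + 24·x + 48·x^2 + 32·x^3)·Dx + (1 + 8·x + 24·x^2 + 32·x^3 + 16·x^4)·Dx^2  (order 2).
h: a_k = 0, -12, 24, -16, -96, 2752/5, -1920, 565504/105, -194048/15, …
ICs: h(0) = 0, h′(0) = -12.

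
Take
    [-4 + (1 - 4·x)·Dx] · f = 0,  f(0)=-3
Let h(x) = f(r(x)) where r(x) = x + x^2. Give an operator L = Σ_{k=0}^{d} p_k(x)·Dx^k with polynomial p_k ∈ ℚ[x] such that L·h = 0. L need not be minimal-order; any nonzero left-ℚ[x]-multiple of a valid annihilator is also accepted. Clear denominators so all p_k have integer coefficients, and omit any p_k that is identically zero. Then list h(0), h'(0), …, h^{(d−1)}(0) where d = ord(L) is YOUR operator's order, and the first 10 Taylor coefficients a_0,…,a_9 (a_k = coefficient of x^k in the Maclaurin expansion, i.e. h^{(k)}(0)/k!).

L = (4 + 8·x) + (-1 + 4·x + 4·x^2)·Dx  (order 1).
h: a_k = -3, -12, -60, -288, -1392, -6720, -32448, -156672, -756480, -3652608, …
ICs: h(0) = -3.

f: a_k = -3, -12, -48, -192, -768, -3072, -12288, -49152, -196608, -786432, …
L₀ from L_f via x↦r, Dx↦r'^{-1}Dx.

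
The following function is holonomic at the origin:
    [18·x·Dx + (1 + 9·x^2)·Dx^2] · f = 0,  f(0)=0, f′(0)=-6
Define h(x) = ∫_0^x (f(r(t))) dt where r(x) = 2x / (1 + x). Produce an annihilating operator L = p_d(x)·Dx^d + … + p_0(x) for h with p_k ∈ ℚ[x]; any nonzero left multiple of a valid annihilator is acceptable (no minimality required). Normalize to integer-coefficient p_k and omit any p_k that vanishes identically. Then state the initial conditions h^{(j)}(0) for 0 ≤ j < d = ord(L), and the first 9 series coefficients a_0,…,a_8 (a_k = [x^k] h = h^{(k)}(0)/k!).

L = (2 + 74·x)·Dx^2 + (1 + 2·x + 37·x^2)·Dx^3  (order 3).
h: a_k = 0, 0, -6, 4, 33, -84, -1882/5, 14124/7, 62079/14, …
ICs: h(0) = 0, h′(0) = 0, h′′(0) = -12.

f: a_k = 0, -6, 0, 18, 0, -486/5, 0, 4374/7, 0, …
L₀ from L_f via x↦r, Dx↦r'^{-1}Dx.
Integrate: L := L₀·Dx.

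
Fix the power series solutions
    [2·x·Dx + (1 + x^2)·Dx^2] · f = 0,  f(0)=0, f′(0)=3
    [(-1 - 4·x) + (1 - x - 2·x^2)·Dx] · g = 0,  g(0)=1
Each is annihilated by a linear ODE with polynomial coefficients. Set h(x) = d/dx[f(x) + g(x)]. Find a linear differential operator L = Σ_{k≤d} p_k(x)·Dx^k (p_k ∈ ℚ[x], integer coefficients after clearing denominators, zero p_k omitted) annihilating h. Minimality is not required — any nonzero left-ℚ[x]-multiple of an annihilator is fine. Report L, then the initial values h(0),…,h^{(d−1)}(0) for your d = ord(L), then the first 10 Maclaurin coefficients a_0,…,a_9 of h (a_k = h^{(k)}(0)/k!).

L = (6 - 24·x - 162·x^2 - 240·x^3 - 384·x^4 - 48·x^6) + (-16 - 74·x - 88·x^2 - 226·x^3 - 212·x^4 - 304·x^5 - 12·x^6 - 48·x^7)·Dx + (3 + 4·x + 8·x^2 - 28·x^3 - 27·x^4 - 36·x^5 - 40·x^6 - 4·x^7 - 8·x^8)·Dx^2  (order 2).
h: a_k = 4, 6, 12, 44, 108, 258, 592, 1368, 3072, 6830, …
ICs: h(0) = 4, h′(0) = 6.

f: a_k = 0, 3, 0, -1, 0, 3/5, 0, -3/7, 0, 1/3, …
g: a_k = 1, 1, 3, 5, 11, 21, 43, 85, 171, 341, …
h₀=f+g: left-lcm gives L₀, ord ≤ 3.
h=h₀': d/dx-closure on L₀ ⇒ L.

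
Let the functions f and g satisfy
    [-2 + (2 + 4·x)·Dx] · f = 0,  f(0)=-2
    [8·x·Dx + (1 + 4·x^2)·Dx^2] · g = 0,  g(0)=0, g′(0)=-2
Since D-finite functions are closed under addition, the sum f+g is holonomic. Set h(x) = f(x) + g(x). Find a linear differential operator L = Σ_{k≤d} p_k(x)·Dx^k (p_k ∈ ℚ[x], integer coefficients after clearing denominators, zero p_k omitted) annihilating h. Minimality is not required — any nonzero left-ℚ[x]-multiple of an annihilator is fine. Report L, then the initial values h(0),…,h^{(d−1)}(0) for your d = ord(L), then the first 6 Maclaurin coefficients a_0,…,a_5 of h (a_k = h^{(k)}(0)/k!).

L = (-8 - 40·x + 96·x^2 + 96·x^3)·Dx + (-11 - 32·x + 40·x^2 + 384·x^3 + 336·x^4)·Dx^2 + (-1 + 6·x + 24·x^2 + 48·x^3 + 112·x^4 + 96·x^5)·Dx^3  (order 3).
h: a_k = -2, -4, 1, 5/3, 5/4, -163/20, …
ICs: h(0) = -2, h′(0) = -4, h′′(0) = 2.

f: a_k = -2, -2, 1, -1, 5/4, -7/4, …
g: a_k = 0, -2, 0, 8/3, 0, -32/5, …
f+g: L₀ = lclm(L_f,L_g), ord ≤ 1+2.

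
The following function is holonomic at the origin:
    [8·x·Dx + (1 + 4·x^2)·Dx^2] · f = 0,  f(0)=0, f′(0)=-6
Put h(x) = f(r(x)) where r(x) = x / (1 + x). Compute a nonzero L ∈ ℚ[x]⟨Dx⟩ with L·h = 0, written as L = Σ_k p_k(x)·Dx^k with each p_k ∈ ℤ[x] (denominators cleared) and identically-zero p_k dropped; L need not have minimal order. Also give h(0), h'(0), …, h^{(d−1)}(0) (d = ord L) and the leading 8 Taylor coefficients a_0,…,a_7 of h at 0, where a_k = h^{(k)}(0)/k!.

f: a_k = 0, -6, 0, 8, 0, -96/5, 0, 384/7, …
f∘r: x↦r, Dx↦Dx/r' in L_f ⇒ L₀.
L = (2 + 10·x)·Dx + (1 + 2·x + 5·x^2)·Dx^2  (order 2).
h: a_k = 0, -6, 6, 2, -18, 114/5, 22, -834/7, …
ICs: h(0) = 0, h′(0) = -6.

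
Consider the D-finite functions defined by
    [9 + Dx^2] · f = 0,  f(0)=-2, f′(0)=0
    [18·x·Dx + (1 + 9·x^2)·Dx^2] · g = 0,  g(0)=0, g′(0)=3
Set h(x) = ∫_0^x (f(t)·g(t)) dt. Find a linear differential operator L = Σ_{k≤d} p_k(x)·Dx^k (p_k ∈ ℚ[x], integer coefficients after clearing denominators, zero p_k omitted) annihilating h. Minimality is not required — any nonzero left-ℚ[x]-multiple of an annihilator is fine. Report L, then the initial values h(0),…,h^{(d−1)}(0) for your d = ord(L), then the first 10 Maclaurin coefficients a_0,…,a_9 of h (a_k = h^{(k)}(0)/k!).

f: a_k = -2, 0, 9, 0, -27/4, 0, 81/40, 0, -729/2240, 0, …
g: a_k = 0, 3, 0, -9, 0, 243/5, 0, -2187/7, 0, 2187, …
Sym-product of L_f,L_g gives L₀ (≤ ord 4).
Integrate: L := L₀·Dx.
L = (810 + 18954·x^2 + 72171·x^4 + 236196·x^6 + 531441·x^8)·Dx + (972·x + 14580·x^3 + 78732·x^5 + 236196·x^7)·Dx^2 + (108 + 2592·x^2 + 13122·x^4 + 52488·x^6 + 118098·x^8)·Dx^3 + (108·x + 1620·x^3 + 8748·x^5 + 26244·x^7)·Dx^4 + (2 + 54·x^2 + 567·x^4 + 2916·x^6 + 6561·x^8)·Dx^5  (order 5).
h: a_k = 0, 0, -3, 0, 45/4, 0, -1323/40, 0, 316143/2240, 0, …
ICs: h(0) = 0, h′(0) = 0, h′′(0) = -6, h′′′(0) = 0, h′′′′(0) = 270.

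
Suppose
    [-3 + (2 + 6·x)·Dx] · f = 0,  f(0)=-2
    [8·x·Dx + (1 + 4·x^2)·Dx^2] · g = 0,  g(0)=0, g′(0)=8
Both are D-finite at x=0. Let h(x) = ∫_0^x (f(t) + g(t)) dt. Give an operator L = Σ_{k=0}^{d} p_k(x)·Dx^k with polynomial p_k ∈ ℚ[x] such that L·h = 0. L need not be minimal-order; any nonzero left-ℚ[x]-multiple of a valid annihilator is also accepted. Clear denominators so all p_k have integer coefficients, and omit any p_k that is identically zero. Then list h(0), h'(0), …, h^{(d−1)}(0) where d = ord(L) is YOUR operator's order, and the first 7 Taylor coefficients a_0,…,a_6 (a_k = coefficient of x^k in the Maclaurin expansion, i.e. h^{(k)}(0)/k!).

L = (-48 - 360·x + 576·x^2 + 864·x^3)·Dx^2 + (-59 - 192·x - 120·x^2 + 2304·x^3 + 3024·x^4)·Dx^3 + (-6 + 14·x + 144·x^2 + 272·x^3 + 672·x^4 + 864·x^5)·Dx^4  (order 4).
h: a_k = 0, -2, 5/2, 3/4, -337/96, 81/64, 7879/3840, …
ICs: h(0) = 0, h′(0) = -2, h′′(0) = 5, h′′′(0) = 9/2.

f: a_k = -2, -3, 9/4, -27/8, 405/64, -1701/128, 15309/512, …
g: a_k = 0, 8, 0, -32/3, 0, 128/5, 0, …
Weyl lclm of L_f,L_g ⇒ L₀ (ord ≤ 3).
h=∫₀ˣh₀: take L = L₀·Dx.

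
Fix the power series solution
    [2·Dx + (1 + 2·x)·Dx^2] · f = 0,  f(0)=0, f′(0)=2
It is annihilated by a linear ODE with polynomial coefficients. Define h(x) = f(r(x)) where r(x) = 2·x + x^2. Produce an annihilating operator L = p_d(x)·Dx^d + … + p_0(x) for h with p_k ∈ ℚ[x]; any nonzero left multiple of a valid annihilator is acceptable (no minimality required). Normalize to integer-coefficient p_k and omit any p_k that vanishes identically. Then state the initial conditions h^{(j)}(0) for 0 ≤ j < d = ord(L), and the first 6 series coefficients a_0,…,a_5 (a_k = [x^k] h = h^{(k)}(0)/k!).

f: a_k = 0, 2, -2, 8/3, -4, 32/5, …
h₀=f(r): pull back L_f along r ⇒ L₀.
L = (3 + 4·x + 2·x^2)·Dx + (1 + 5·x + 6·x^2 + 2·x^3)·Dx^2  (order 2).
h: a_k = 0, 4, -6, 40/3, -34, 464/5, …
ICs: h(0) = 0, h′(0) = 4.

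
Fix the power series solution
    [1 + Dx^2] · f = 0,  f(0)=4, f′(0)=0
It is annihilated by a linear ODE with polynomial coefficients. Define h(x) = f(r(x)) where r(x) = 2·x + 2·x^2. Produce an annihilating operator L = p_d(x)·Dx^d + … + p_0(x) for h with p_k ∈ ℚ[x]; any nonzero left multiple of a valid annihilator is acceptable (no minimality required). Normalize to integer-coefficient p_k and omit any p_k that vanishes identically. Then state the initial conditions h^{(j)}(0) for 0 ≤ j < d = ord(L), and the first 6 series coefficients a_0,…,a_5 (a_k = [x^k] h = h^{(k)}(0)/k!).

L = (4 + 24·x + 48·x^2 + 32·x^3) - 2·Dx + (1 + 2·x)·Dx^2  (order 2).
h: a_k = 4, 0, -8, -16, -16/3, 32/3, …
ICs: h(0) = 4, h′(0) = 0.

f: a_k = 4, 0, -2, 0, 1/6, 0, …
L₀ from L_f via x↦r, Dx↦r'^{-1}Dx.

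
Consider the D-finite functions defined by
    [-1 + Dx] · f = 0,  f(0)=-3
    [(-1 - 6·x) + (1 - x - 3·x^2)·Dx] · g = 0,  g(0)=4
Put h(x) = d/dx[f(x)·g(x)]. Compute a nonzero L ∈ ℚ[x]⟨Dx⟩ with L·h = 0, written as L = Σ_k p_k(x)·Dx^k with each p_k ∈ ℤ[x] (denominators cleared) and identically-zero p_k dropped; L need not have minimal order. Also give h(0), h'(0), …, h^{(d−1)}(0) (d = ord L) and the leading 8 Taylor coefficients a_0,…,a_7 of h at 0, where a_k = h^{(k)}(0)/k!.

L = (11 + 26·x + 31·x^2 - 30·x^3 + 9·x^4) + (-2 - 3·x + 14·x^2 + 12·x^3 - 9·x^4)·Dx  (order 1).
h: a_k = -24, -132, -420, -1354, -3793, -106447/10, -850483/30, -6298165/84, …
ICs: h(0) = -24.

f: a_k = -3, -3, -3/2, -1/2, -1/8, -1/40, -1/240, -1/1680, …
g: a_k = 4, 4, 16, 28, 76, 160, 388, 868, …
f·g: L₀ = L_f ⊗_s L_g, ord ≤ 1·1.
h=h₀': d/dx-closure on L₀ ⇒ L.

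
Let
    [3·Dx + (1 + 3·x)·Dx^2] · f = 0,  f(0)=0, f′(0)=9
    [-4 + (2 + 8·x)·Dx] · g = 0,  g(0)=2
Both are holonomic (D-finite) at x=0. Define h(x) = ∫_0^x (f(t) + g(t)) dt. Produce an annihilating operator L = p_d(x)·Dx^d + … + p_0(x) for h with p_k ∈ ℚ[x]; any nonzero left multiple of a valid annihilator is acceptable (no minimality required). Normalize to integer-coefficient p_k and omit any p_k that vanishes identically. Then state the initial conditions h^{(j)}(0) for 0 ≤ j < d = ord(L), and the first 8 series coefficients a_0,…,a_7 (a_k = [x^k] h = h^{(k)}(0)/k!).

L = 36·x·Dx^2 + (6 + 72·x + 180·x^2)·Dx^3 + (1 + 13·x + 54·x^2 + 72·x^3)·Dx^4  (order 4).
h: a_k = 0, 2, 13/2, -35/6, 35/4, -323/20, 1009/30, -1065/14, …
ICs: h(0) = 0, h′(0) = 2, h′′(0) = 13, h′′′(0) = -35.

f: a_k = 0, 9, -27/2, 27, -243/4, 729/5, -729/2, 6561/7, …
g: a_k = 2, 4, -4, 8, -20, 56, -168, 528, …
h₀=f+g: left-lcm gives L₀, ord ≤ 3.
h=∫h₀ ⇒ L = L₀·Dx.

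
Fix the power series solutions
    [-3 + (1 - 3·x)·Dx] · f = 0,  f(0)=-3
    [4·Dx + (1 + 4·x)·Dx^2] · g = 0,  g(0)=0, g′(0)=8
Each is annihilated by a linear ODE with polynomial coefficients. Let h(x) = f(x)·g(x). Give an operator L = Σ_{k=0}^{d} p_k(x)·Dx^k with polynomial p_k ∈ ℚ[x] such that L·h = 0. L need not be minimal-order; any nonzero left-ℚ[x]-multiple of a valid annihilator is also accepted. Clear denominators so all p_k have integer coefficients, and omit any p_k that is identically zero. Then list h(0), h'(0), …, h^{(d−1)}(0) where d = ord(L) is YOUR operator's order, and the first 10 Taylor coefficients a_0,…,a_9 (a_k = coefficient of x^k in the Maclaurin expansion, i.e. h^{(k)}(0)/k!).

L = 12 + (2 + 36·x)·Dx + (-1 - x + 12·x^2)·Dx^2  (order 2).
h: a_k = 0, -24, -24, -200, -216, -9384/5, -7672/5, -652632/35, -237576/35, -20488264/105, …
ICs: h(0) = 0, h′(0) = -24.

f: a_k = -3, -9, -27, -81, -243, -729, -2187, -6561, -19683, -59049, …
g: a_k = 0, 8, -16, 128/3, -128, 2048/5, -4096/3, 32768/7, -16384, 524288/9, …
f·g: L₀ = L_f ⊗_s L_g, ord ≤ 1·2.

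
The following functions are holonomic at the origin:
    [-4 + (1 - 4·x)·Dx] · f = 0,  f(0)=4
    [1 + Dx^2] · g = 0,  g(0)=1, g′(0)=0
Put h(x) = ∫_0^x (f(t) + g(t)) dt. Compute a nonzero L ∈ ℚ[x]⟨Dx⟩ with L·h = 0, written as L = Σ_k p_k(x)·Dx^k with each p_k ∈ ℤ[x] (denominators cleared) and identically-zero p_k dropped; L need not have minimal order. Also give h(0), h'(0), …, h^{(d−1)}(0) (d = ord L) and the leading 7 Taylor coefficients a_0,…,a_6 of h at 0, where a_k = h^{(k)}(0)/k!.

L = (388 - 32·x + 64·x^2)·Dx + (-33 + 140·x - 48·x^2 + 64·x^3)·Dx^2 + (388 - 32·x + 64·x^2)·Dx^3 + (-33 + 140·x - 48·x^2 + 64·x^3)·Dx^4  (order 4).
h: a_k = 0, 5, 8, 127/6, 64, 24577/120, 2048/3, …
ICs: h(0) = 0, h′(0) = 5, h′′(0) = 16, h′′′(0) = 127.

f: a_k = 4, 16, 64, 256, 1024, 4096, 16384, …
g: a_k = 1, 0, -1/2, 0, 1/24, 0, -1/720, …
Weyl lclm of L_f,L_g ⇒ L₀ (ord ≤ 3).
∫: right-multiply L₀ by Dx.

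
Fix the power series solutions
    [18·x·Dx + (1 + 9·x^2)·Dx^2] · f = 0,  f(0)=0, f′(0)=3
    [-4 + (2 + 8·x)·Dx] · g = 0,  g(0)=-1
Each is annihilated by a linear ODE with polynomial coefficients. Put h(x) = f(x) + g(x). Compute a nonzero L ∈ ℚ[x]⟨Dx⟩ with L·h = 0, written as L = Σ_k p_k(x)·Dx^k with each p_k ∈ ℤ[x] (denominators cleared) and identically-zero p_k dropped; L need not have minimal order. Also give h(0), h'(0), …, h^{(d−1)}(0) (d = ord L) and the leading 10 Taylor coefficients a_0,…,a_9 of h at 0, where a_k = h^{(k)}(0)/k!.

f: a_k = 0, 3, 0, -9, 0, 243/5, 0, -2187/7, 0, 2187, …
g: a_k = -1, -2, 2, -4, 10, -28, 84, -264, 858, -2860, …
L₀ := lclm(L_f,L_g); ord L₀ ≤ 2+1.
L = (-36 - 360·x + 972·x^2 + 1944·x^3)·Dx + (-30 - 144·x - 18·x^2 + 3888·x^3 + 6804·x^4)·Dx^2 + (-2 + 10·x + 108·x^2 + 306·x^3 + 1134·x^4 + 1944·x^5)·Dx^3  (order 3).
h: a_k = -1, 1, 2, -13, 10, 103/5, 84, -4035/7, 858, -673, …
ICs: h(0) = -1, h′(0) = 1, h′′(0) = 4.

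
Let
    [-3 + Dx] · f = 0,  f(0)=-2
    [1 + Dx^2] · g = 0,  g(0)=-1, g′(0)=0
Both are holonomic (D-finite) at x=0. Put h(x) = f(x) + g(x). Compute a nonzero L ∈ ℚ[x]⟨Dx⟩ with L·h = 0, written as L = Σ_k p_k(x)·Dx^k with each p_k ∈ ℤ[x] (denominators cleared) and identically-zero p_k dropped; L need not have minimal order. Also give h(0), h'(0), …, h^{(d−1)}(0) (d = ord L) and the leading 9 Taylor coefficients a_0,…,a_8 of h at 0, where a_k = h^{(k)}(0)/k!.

L = -3 + Dx - 3·Dx^2 + Dx^3  (order 3).
h: a_k = -3, -6, -17/2, -9, -163/24, -81/20, -1457/720, -243/280, -13123/40320, …
ICs: h(0) = -3, h′(0) = -6, h′′(0) = -17.

f: a_k = -2, -6, -9, -9, -27/4, -81/20, -81/40, -243/280, -729/2240, …
g: a_k = -1, 0, 1/2, 0, -1/24, 0, 1/720, 0, -1/40320, …
h₀=f+g: left-lcm gives L₀, ord ≤ 3.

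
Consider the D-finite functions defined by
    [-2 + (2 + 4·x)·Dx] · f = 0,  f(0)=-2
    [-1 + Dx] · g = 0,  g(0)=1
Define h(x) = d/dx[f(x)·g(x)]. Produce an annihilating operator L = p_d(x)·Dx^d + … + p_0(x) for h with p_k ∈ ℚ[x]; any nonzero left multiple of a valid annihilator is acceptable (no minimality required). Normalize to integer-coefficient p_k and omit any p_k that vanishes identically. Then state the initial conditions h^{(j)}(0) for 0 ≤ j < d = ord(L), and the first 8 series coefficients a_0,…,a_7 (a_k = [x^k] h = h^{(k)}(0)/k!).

L = (1 + 4·x + 2·x^2) + (-1 - 3·x - 2·x^2)·Dx  (order 1).
h: a_k = -4, -4, -4, 4/3, -14/3, 122/15, -694/45, 9182/315, …
ICs: h(0) = -4.

f: a_k = -2, -2, 1, -1, 5/4, -7/4, 21/8, -33/8, …
g: a_k = 1, 1, 1/2, 1/6, 1/24, 1/120, 1/720, 1/5040, …
h₀=f·g: eliminate ⇒ L₀, order ≤ 1·1.
h₀' ⇒ L via d/dx closure of L₀.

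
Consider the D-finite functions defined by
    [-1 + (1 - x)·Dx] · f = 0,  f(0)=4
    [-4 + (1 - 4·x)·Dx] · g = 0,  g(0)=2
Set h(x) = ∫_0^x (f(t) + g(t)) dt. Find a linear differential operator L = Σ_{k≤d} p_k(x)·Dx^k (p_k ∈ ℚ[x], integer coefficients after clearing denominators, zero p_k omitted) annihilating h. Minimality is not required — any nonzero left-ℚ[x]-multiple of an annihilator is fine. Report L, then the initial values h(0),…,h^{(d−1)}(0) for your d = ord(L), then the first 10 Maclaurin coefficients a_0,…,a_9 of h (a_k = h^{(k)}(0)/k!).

L = -8·Dx + (10 - 16·x)·Dx^2 + (-1 + 5·x - 4·x^2)·Dx^3  (order 3).
h: a_k = 0, 6, 6, 12, 33, 516/5, 342, 8196/7, 8193/2, 14564, …
ICs: h(0) = 0, h′(0) = 6, h′′(0) = 12.

f: a_k = 4, 4, 4, 4, 4, 4, 4, 4, 4, 4, …
g: a_k = 2, 8, 32, 128, 512, 2048, 8192, 32768, 131072, 524288, …
L₀ := lclm(L_f,L_g); ord L₀ ≤ 1+1.
h=∫₀ˣh₀: take L = L₀·Dx.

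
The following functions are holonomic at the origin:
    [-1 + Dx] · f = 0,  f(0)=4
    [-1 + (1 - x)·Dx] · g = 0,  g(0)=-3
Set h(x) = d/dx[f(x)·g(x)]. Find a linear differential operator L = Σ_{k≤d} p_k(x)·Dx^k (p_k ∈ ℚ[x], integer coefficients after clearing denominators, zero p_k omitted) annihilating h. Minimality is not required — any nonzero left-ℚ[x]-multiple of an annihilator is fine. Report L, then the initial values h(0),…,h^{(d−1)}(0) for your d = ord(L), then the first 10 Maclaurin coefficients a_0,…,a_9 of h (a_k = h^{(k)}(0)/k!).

L = (5 - 4·x + x^2) + (-2 + 3·x - x^2)·Dx  (order 1).
h: a_k = -24, -60, -96, -130, -163, -1957/10, -685/3, -109601/420, -98641/336, -9864101/30240, …
ICs: h(0) = -24.

f: a_k = 4, 4, 2, 2/3, 1/6, 1/30, 1/180, 1/1260, 1/10080, 1/90720, …
g: a_k = -3, -3, -3, -3, -3, -3, -3, -3, -3, -3, …
h₀=f·g: eliminate ⇒ L₀, order ≤ 1·1.
Derive L from L₀ (diff closure).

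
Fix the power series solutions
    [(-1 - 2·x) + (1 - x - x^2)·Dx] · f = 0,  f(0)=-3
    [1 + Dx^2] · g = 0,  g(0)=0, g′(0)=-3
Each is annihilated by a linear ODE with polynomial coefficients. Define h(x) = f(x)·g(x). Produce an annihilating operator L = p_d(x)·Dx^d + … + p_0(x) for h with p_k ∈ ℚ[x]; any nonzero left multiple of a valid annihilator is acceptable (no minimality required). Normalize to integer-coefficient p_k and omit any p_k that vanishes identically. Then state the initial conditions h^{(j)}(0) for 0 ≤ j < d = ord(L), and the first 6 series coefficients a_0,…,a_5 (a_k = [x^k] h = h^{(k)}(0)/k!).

f: a_k = -3, -3, -6, -9, -15, -24, …
g: a_k = 0, -3, 0, 1/2, 0, -1/40, …
L₀ := L_f ⊗_s L_g (sym. prod.), ord ≤ 2.
L = (1 + x + x^2) + (2 + 4·x)·Dx + (-1 + x + x^2)·Dx^2  (order 2).
h: a_k = 0, 9, 9, 33/2, 51/2, 1683/40, …
ICs: h(0) = 0, h′(0) = 9.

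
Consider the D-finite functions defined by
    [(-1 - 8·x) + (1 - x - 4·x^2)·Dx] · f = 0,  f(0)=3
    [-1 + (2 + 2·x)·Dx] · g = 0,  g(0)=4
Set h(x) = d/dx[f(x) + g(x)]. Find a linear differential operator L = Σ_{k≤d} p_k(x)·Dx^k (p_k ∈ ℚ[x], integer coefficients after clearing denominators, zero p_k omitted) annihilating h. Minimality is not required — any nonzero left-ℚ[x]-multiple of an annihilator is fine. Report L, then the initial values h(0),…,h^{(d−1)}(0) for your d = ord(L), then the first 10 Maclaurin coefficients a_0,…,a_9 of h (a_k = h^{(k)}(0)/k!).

L = (-138 - 1110·x - 2208·x^2 - 3648·x^3 - 1920·x^4) + (-213 - 2334·x - 6429·x^2 - 12816·x^3 - 14352·x^4 - 5760·x^5)·Dx + (42 + 150·x + 246·x^2 - 598·x^3 - 2880·x^4 - 3424·x^5 - 1280·x^6)·Dx^2  (order 2).
h: a_k = 5, 29, 327/4, 2779/8, 62435/64, 416961/128, 4741863/512, 28630611/1024, 1295702307/16384, 7460278405/32768, …
ICs: h(0) = 5, h′(0) = 29.

f: a_k = 3, 3, 15, 27, 87, 195, 543, 1323, 3495, 8787, …
g: a_k = 4, 2, -1/2, 1/4, -5/32, 7/64, -21/256, 33/512, -429/8192, 715/16384, …
h₀=f+g: left-lcm gives L₀, ord ≤ 2.
Differentiate: ansatz ord ≤ ord L₀ ⇒ L.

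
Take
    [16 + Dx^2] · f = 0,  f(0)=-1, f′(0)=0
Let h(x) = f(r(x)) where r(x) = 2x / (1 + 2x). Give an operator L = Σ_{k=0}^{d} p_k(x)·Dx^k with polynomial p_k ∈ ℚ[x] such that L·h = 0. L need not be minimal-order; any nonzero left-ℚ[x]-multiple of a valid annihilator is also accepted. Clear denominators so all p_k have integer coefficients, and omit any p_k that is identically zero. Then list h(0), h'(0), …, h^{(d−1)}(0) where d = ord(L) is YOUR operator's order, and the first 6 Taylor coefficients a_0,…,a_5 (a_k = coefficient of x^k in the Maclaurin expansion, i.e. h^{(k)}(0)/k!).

f: a_k = -1, 0, 8, 0, -32/3, 0, …
f∘r: x↦r, Dx↦Dx/r' in L_f ⇒ L₀.
L = 64 + (4 + 24·x + 48·x^2 + 32·x^3)·Dx + (1 + 8·x + 24·x^2 + 32·x^3 + 16·x^4)·Dx^2  (order 2).
h: a_k = -1, 0, 32, -128, 640/3, 1024/3, …
ICs: h(0) = -1, h′(0) = 0.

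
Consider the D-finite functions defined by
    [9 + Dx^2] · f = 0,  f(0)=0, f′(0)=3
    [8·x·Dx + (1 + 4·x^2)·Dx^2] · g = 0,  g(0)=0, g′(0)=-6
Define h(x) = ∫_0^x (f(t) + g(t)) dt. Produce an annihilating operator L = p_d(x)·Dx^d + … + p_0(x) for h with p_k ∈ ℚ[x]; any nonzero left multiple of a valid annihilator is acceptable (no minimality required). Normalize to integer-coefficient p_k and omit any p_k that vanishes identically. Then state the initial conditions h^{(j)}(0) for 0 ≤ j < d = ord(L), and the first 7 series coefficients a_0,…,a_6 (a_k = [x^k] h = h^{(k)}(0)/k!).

f: a_k = 0, 3, 0, -9/2, 0, 81/40, 0, …
g: a_k = 0, -6, 0, 8, 0, -96/5, 0, …
f+g: L₀ = lclm(L_f,L_g), ord ≤ 2+2.
h=∫₀ˣh₀: take L = L₀·Dx.
L = (-2808·x + 19008·x^3 + 10368·x^5)·Dx^2 + (9 + 1548·x^2 + 7344·x^4 + 5184·x^6)·Dx^3 + (-312·x + 2112·x^3 + 1152·x^5)·Dx^4 + (1 + 172·x^2 + 816·x^4 + 576·x^6)·Dx^5  (order 5).
h: a_k = 0, 0, -3/2, 0, 7/8, 0, -229/80, …
ICs: h(0) = 0, h′(0) = 0, h′′(0) = -3, h′′′(0) = 0, h′′′′(0) = 21.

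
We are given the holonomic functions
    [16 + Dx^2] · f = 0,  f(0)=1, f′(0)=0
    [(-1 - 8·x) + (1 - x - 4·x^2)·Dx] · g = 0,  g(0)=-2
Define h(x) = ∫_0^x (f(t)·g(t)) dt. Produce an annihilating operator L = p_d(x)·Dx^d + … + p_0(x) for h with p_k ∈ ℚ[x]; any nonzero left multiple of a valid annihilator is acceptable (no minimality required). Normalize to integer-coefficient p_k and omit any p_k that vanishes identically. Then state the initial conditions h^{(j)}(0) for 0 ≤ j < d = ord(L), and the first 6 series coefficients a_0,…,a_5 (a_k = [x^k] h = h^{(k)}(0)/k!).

f: a_k = 1, 0, -8, 0, 32/3, 0, …
g: a_k = -2, -2, -10, -18, -58, -130, …
f·g: L₀ = L_f ⊗_s L_g, ord ≤ 2·1.
∫: right-multiply L₀ by Dx.
L = (-8 + 16·x + 64·x^2)·Dx + (2 + 16·x)·Dx^2 + (-1 + x + 4·x^2)·Dx^3  (order 3).
h: a_k = 0, -2, -1, 2, -1/2, 2/15, …
ICs: h(0) = 0, h′(0) = -2, h′′(0) = -2.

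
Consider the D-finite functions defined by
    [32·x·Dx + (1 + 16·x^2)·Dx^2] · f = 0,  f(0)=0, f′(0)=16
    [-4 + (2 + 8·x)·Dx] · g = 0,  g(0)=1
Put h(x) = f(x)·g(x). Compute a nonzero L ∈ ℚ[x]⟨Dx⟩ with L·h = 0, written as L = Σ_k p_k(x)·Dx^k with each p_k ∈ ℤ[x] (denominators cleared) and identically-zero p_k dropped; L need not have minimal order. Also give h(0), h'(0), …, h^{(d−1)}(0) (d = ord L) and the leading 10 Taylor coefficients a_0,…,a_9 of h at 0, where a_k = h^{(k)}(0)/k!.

L = (12 - 64·x - 64·x^2) + (-4 + 16·x + 192·x^2 + 256·x^3)·Dx + (1 + 8·x + 32·x^2 + 128·x^3 + 256·x^4)·Dx^2  (order 2).
h: a_k = 0, 16, 32, -352/3, -320/3, 12448/15, 26176/15, -1206592/105, -1429376/105, 7590304/63, …
ICs: h(0) = 0, h′(0) = 16.

f: a_k = 0, 16, 0, -256/3, 0, 4096/5, 0, -65536/7, 0, 1048576/9, …
g: a_k = 1, 2, -2, 4, -10, 28, -84, 264, -858, 2860, …
L₀ := L_f ⊗_s L_g (sym. prod.), ord ≤ 2.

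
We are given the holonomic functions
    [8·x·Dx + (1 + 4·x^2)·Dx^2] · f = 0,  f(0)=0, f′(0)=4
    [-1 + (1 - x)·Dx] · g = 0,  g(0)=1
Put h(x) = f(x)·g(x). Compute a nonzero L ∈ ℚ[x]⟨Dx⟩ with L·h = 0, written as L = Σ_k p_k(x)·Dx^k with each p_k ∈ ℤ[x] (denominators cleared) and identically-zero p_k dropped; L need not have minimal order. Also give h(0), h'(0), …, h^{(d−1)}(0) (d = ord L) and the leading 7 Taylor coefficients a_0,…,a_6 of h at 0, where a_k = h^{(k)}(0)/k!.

L = 8·x + (2 - 8·x + 16·x^2)·Dx + (-1 + x - 4·x^2 + 4·x^3)·Dx^2  (order 2).
h: a_k = 0, 4, 4, -4/3, -4/3, 172/15, 172/15, …
ICs: h(0) = 0, h′(0) = 4.

f: a_k = 0, 4, 0, -16/3, 0, 64/5, 0, …
g: a_k = 1, 1, 1, 1, 1, 1, 1, …
Sym-product of L_f,L_g gives L₀ (≤ ord 2).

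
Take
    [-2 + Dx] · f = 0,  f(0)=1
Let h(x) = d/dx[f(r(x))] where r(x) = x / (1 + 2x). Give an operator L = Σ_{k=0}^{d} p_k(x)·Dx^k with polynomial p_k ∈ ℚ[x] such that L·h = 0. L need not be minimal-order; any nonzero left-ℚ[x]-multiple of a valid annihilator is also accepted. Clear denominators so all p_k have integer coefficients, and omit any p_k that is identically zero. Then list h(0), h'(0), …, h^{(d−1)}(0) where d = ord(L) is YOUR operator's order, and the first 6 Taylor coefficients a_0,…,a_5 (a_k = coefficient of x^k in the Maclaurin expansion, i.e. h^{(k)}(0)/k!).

f: a_k = 1, 2, 2, 4/3, 2/3, 4/15, …
f∘r: x↦r, Dx↦Dx/r' in L_f ⇒ L₀.
h₀' ⇒ L via d/dx closure of L₀.
L = (-2 - 8·x) + (-1 - 4·x - 4·x^2)·Dx  (order 1).
h: a_k = 2, -4, 4, 8/3, -76/3, 1208/15, …
ICs: h(0) = 2.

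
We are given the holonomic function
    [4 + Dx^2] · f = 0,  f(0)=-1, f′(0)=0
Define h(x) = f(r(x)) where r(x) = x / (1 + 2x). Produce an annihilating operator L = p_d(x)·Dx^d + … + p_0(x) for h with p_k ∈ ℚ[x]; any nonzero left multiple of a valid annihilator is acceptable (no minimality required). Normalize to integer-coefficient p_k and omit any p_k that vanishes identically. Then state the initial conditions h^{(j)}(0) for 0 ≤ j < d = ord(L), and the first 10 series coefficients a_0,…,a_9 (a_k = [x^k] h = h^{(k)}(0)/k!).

f: a_k = -1, 0, 2, 0, -2/3, 0, 4/45, 0, -2/315, 0, …
h₀=f(r): pull back L_f along r ⇒ L₀.
L = 4 + (4 + 24·x + 48·x^2 + 32·x^3)·Dx + (1 + 8·x + 24·x^2 + 32·x^3 + 16·x^4)·Dx^2  (order 2).
h: a_k = -1, 0, 2, -8, 70/3, -176/3, 6004/45, -1392/5, 33398/63, -281312/315, …
ICs: h(0) = -1, h′(0) = 0.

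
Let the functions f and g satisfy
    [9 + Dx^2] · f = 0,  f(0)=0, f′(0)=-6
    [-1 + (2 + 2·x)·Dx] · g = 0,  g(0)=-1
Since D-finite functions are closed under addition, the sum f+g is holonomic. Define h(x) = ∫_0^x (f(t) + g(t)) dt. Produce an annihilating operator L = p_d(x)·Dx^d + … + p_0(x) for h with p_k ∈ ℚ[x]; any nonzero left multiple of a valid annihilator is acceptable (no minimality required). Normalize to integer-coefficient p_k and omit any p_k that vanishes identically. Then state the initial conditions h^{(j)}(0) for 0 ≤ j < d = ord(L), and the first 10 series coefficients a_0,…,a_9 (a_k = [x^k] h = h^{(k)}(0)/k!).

f: a_k = 0, -6, 0, 9, 0, -81/20, 0, 243/280, 0, -243/2240, …
g: a_k = -1, -1/2, 1/8, -1/16, 5/128, -7/256, 21/1024, -33/2048, 429/32768, -715/65536, …
L₀ := lclm(L_f,L_g); ord L₀ ≤ 2+1.
h=∫h₀ ⇒ L = L₀·Dx.
L = (-351 - 648·x - 324·x^2)·Dx + (630 + 1926·x + 1944·x^2 + 648·x^3)·Dx^2 + (-39 - 72·x - 36·x^2)·Dx^3 + (70 + 214·x + 216·x^2 + 72·x^3)·Dx^4  (order 4).
h: a_k = 0, -1, -13/4, 1/24, 143/64, 1/128, -5219/7680, 3/1024, 61053/573440, 143/98304, …
ICs: h(0) = 0, h′(0) = -1, h′′(0) = -13/2, h′′′(0) = 1/4.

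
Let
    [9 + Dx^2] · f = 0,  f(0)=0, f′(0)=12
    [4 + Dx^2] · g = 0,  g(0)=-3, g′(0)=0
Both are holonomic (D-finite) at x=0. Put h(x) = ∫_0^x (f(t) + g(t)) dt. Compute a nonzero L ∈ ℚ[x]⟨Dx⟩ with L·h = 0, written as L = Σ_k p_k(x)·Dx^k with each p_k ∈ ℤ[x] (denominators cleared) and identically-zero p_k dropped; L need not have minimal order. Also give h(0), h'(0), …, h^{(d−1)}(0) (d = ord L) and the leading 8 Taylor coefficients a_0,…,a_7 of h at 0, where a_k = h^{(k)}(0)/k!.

f: a_k = 0, 12, 0, -18, 0, 81/10, 0, -243/140, …
g: a_k = -3, 0, 6, 0, -2, 0, 4/15, 0, …
L₀ := lclm(L_f,L_g); ord L₀ ≤ 2+2.
h=∫₀ˣh₀: take L = L₀·Dx.
L = 36·Dx + 13·Dx^3 + Dx^5  (order 5).
h: a_k = 0, -3, 6, 2, -9/2, -2/5, 27/20, 4/105, …
ICs: h(0) = 0, h′(0) = -3, h′′(0) = 12, h′′′(0) = 12, h′′′′(0) = -108.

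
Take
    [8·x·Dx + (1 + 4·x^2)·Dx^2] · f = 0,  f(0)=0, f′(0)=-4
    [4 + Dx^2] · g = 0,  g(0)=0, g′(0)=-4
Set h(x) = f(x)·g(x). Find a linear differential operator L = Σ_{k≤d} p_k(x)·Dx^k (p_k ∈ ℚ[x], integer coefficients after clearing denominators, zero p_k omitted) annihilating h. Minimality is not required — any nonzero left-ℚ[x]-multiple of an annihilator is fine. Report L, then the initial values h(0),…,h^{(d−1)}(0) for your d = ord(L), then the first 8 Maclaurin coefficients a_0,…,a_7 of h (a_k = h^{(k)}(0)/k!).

f: a_k = 0, -4, 0, 16/3, 0, -64/5, 0, 256/7, …
g: a_k = 0, -4, 0, 8/3, 0, -8/15, 0, 16/315, …
f·g: L₀ = L_f ⊗_s L_g, ord ≤ 2·2.
L = (80 + 832·x^2 + 1408·x^4 + 2048·x^6 + 2048·x^8) + (96·x + 640·x^3 + 1536·x^5 + 2048·x^7)·Dx + (24 + 256·x^2 + 576·x^4 + 1024·x^6 + 1024·x^8)·Dx^2 + (24·x + 160·x^3 + 384·x^5 + 512·x^7)·Dx^3 + (1 + 12·x^2 + 56·x^4 + 128·x^6 + 128·x^8)·Dx^4  (order 4).
h: a_k = 0, 0, 16, 0, -32, 0, 608/9, 0, …
ICs: h(0) = 0, h′(0) = 0, h′′(0) = 32, h′′′(0) = 0.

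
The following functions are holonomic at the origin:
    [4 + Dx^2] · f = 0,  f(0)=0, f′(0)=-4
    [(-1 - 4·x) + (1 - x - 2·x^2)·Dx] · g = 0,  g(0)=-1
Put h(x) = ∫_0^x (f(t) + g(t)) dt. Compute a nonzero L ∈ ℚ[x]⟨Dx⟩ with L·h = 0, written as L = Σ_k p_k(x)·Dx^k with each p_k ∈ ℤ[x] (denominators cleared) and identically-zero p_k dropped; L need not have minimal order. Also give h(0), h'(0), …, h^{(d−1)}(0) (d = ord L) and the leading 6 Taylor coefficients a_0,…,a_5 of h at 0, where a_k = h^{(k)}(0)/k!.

f: a_k = 0, -4, 0, 8/3, 0, -8/15, …
g: a_k = -1, -1, -3, -5, -11, -21, …
h₀=f+g: left-lcm gives L₀, ord ≤ 3.
h=∫₀ˣh₀: take L = L₀·Dx.
L = (-68 - 304·x - 200·x^2 - 320·x^3 - 160·x^4 - 128·x^5)·Dx + (20 - 12·x - 24·x^2 - 8·x^3 - 48·x^4 - 96·x^5 - 64·x^6)·Dx^2 + (-17 - 76·x - 50·x^2 - 80·x^3 - 40·x^4 - 32·x^5)·Dx^3 + (5 - 3·x - 6·x^2 - 2·x^3 - 12·x^4 - 24·x^5 - 16·x^6)·Dx^4  (order 4).
h: a_k = 0, -1, -5/2, -1, -7/12, -11/5, …
ICs: h(0) = 0, h′(0) = -1, h′′(0) = -5, h′′′(0) = -6.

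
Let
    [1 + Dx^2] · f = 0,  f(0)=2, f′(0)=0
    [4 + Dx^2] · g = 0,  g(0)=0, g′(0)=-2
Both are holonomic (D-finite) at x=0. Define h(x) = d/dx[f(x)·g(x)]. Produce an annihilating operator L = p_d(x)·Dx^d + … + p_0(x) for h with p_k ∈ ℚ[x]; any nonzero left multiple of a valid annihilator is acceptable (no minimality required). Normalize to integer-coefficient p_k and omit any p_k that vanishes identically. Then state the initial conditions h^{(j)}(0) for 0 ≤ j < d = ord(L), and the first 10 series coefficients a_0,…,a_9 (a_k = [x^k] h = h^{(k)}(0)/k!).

f: a_k = 2, 0, -1, 0, 1/12, 0, -1/360, 0, 1/20160, 0, …
g: a_k = 0, -2, 0, 4/3, 0, -4/15, 0, 8/315, 0, -4/2835, …
Sym-product of L_f,L_g gives L₀ (≤ ord 4).
Derive L from L₀ (diff closure).
L = 9 + 10·Dx^2 + Dx^4  (order 4).
h: a_k = -4, 0, 14, 0, -61/6, 0, 547/180, 0, -703/1440, 0, …
ICs: h(0) = -4, h′(0) = 0, h′′(0) = 28, h′′′(0) = 0.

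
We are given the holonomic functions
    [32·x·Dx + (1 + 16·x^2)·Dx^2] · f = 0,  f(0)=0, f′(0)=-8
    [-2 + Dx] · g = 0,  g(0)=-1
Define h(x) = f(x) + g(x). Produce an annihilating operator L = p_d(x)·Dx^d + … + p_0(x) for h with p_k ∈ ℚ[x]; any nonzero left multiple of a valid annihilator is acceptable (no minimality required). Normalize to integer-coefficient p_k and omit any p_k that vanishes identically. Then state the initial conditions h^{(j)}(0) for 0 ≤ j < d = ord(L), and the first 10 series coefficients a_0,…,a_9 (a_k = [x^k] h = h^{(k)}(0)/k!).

f: a_k = 0, -8, 0, 128/3, 0, -2048/5, 0, 32768/7, 0, -524288/9, …
g: a_k = -1, -2, -2, -4/3, -2/3, -4/15, -4/45, -8/315, -2/315, -4/2835, …
h₀=f+g: left-lcm gives L₀, ord ≤ 3.
L = (32 - 64·x - 1536·x^2 - 1024·x^3)·Dx + (-18 + 704·x^2 - 512·x^4)·Dx^2 + (1 + 16·x + 32·x^2 + 256·x^3 + 256·x^4)·Dx^3  (order 3).
h: a_k = -1, -10, -2, 124/3, -2/3, -6148/15, -4/45, 1474552/315, -2/315, -165150724/2835, …
ICs: h(0) = -1, h′(0) = -10, h′′(0) = -4.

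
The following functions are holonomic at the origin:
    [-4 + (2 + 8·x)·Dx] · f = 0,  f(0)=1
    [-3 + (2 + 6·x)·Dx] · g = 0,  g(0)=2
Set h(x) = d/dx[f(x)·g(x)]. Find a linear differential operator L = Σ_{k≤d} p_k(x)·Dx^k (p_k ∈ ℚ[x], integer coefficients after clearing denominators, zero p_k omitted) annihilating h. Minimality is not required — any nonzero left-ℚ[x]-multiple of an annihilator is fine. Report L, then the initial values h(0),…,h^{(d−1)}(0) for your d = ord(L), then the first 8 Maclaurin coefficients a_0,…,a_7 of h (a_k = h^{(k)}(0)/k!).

f: a_k = 1, 2, -2, 4, -10, 28, -84, 264, …
g: a_k = 2, 3, -9/4, 27/8, -405/64, 1701/128, -15309/512, 72171/1024, …
h₀=f·g: eliminate ⇒ L₀, order ≤ 1·1.
h=h₀': d/dx-closure on L₀ ⇒ L.
L = -1 + (-14 - 146·x - 504·x^2 - 576·x^3)·Dx  (order 1).
h: a_k = 7, -1/2, 21/8, -197/16, 6965/128, -59391/256, 989457/1024, -8111661/2048, …
ICs: h(0) = 7.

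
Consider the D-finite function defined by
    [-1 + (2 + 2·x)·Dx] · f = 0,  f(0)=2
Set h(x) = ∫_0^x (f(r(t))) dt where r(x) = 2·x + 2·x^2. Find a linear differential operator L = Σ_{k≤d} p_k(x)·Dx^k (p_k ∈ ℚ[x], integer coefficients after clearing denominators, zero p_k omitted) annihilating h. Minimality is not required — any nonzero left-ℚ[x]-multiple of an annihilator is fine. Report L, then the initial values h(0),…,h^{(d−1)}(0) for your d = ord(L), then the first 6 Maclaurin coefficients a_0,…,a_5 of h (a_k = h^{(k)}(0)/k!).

L = (-1 - 2·x)·Dx + (1 + 2·x + 2·x^2)·Dx^2  (order 2).
h: a_k = 0, 2, 1, 1/3, -1/4, 3/20, …
ICs: h(0) = 0, h′(0) = 2.

f: a_k = 2, 1, -1/4, 1/8, -5/64, 7/128, …
h₀=f(r): pull back L_f along r ⇒ L₀.
Integrate: L := L₀·Dx.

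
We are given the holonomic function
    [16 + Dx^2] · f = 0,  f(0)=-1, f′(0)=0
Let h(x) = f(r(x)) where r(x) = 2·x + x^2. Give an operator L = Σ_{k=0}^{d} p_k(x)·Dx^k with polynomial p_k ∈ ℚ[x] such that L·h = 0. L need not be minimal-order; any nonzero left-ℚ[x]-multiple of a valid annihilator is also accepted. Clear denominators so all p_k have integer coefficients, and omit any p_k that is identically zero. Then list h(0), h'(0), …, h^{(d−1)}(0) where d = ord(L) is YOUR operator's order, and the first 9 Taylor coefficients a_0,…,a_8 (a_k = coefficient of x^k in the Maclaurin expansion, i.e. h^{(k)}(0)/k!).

f: a_k = -1, 0, 8, 0, -32/3, 0, 256/45, 0, -512/315, …
f∘r: x↦r, Dx↦Dx/r' in L_f ⇒ L₀.
L = (64 + 192·x + 192·x^2 + 64·x^3) - Dx + (1 + x)·Dx^2  (order 2).
h: a_k = -1, 0, 32, 32, -488/3, -1024/3, 4864/45, 15104/15, 295648/315, …
ICs: h(0) = -1, h′(0) = 0.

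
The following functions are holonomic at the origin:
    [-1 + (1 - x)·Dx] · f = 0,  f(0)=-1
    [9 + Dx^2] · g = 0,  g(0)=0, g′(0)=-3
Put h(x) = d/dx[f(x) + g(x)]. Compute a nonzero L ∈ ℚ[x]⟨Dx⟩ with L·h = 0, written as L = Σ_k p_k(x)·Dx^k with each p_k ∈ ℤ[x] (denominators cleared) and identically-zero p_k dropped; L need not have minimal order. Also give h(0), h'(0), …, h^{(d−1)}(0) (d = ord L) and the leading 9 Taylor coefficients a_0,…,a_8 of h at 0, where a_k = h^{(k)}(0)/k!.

L = (126 - 108·x + 54·x^2) + (-45 + 99·x - 81·x^2 + 27·x^3)·Dx + (14 - 12·x + 6·x^2)·Dx^2 + (-5 + 11·x - 9·x^2 + 3·x^3)·Dx^3  (order 3).
h: a_k = -4, -2, 21/2, -4, -121/8, -6, -317/80, -8, -42507/4480, …
ICs: h(0) = -4, h′(0) = -2, h′′(0) = 21.

f: a_k = -1, -1, -1, -1, -1, -1, -1, -1, -1, …
g: a_k = 0, -3, 0, 9/2, 0, -81/40, 0, 243/560, 0, …
Weyl lclm of L_f,L_g ⇒ L₀ (ord ≤ 3).
Derive L from L₀ (diff closure).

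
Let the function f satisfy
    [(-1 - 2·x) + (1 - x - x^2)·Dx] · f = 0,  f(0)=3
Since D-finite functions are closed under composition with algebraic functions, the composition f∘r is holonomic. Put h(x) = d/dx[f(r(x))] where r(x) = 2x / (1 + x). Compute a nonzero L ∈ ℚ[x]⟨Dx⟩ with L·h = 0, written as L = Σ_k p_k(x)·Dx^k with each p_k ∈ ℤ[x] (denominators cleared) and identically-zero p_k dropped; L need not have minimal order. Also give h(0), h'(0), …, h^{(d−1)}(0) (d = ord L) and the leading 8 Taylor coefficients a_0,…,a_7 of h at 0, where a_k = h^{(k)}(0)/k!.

L = (6 + 30·x + 90·x^2 + 50·x^3) + (-1 - 6·x + 30·x^3 + 25·x^4)·Dx  (order 1).
h: a_k = 6, 36, 90, 360, 750, 2700, 5250, 18000, …
ICs: h(0) = 6.

f: a_k = 3, 3, 6, 9, 15, 24, 39, 63, …
Change of var in L_f (x↦r) gives L₀.
h=h₀': d/dx-closure on L₀ ⇒ L.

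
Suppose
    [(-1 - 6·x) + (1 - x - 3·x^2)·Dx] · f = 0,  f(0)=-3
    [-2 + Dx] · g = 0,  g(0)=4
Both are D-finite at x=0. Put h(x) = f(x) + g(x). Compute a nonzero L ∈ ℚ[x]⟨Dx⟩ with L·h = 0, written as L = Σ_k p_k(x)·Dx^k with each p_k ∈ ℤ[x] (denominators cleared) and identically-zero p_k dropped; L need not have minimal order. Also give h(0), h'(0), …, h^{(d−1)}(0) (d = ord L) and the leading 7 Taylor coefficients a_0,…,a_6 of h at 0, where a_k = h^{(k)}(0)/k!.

f: a_k = -3, -3, -12, -21, -57, -120, -291, …
g: a_k = 4, 8, 8, 16/3, 8/3, 16/15, 16/45, …
L₀ := lclm(L_f,L_g); ord L₀ ≤ 1+1.
L = (-12 - 16·x - 144·x^2 - 72·x^3) + (4 + 26·x + 74·x^2 - 24·x^3 - 36·x^4)·Dx + (1 - 9·x - x^2 + 30·x^3 + 18·x^4)·Dx^2  (order 2).
h: a_k = 1, 5, -4, -47/3, -163/3, -1784/15, -13079/45, …
ICs: h(0) = 1, h′(0) = 5.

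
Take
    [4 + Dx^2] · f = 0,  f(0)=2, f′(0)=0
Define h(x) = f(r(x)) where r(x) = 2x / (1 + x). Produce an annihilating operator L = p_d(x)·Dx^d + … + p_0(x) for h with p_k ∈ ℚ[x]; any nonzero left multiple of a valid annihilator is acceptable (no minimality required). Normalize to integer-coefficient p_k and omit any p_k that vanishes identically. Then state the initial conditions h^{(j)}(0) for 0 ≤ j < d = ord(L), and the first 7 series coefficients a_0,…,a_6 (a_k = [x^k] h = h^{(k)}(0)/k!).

L = 16 + (2 + 6·x + 6·x^2 + 2·x^3)·Dx + (1 + 4·x + 6·x^2 + 4·x^3 + x^4)·Dx^2  (order 2).
h: a_k = 2, 0, -16, 32, -80/3, -64/3, 5488/45, …
ICs: h(0) = 2, h′(0) = 0.

f: a_k = 2, 0, -4, 0, 4/3, 0, -8/45, …
L₀ from L_f via x↦r, Dx↦r'^{-1}Dx.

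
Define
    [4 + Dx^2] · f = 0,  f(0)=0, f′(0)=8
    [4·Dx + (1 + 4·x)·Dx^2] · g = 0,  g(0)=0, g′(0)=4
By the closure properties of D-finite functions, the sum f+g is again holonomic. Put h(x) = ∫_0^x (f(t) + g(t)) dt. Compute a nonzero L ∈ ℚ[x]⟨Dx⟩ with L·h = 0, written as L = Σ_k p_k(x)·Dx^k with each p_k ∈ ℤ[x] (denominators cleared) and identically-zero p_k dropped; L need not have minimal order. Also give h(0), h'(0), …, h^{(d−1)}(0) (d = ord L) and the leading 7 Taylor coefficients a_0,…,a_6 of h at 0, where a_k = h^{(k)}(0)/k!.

L = (400 + 128·x + 256·x^2)·Dx^2 + (36 + 176·x + 192·x^2 + 256·x^3)·Dx^3 + (100 + 32·x + 64·x^2)·Dx^4 + (9 + 44·x + 48·x^2 + 64·x^3)·Dx^5  (order 5).
h: a_k = 0, 0, 6, -8/3, 4, -64/5, 1544/45, …
ICs: h(0) = 0, h′(0) = 0, h′′(0) = 12, h′′′(0) = -16, h′′′′(0) = 96.

f: a_k = 0, 8, 0, -16/3, 0, 16/15, 0, …
g: a_k = 0, 4, -8, 64/3, -64, 1024/5, -2048/3, …
f+g: L₀ = lclm(L_f,L_g), ord ≤ 2+2.
h=∫h₀ ⇒ L = L₀·Dx.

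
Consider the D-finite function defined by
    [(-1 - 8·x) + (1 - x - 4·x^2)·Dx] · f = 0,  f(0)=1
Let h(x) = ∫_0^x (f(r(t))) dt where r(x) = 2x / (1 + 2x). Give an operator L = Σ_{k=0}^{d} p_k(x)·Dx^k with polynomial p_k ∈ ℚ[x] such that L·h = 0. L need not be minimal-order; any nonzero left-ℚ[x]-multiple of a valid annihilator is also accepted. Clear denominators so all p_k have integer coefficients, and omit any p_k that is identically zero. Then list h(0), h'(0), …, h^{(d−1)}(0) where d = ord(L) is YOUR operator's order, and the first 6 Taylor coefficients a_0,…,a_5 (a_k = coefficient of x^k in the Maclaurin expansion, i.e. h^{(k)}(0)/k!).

L = (2 + 36·x)·Dx + (-1 - 4·x + 12·x^2 + 32·x^3)·Dx^2  (order 2).
h: a_k = 0, 1, 1, 16/3, 0, 256/5, …
ICs: h(0) = 0, h′(0) = 1.

f: a_k = 1, 1, 5, 9, 29, 65, …
Substitute x→r, Dx→(1/r')Dx; clear ⇒ L₀.
Integrate: L := L₀·Dx.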